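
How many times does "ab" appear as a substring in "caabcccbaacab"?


Searching for "ab" in "caabcccbaacab"
Scanning each position:
  Position 0: "ca" => no
  Position 1: "aa" => no
  Position 2: "ab" => MATCH
  Position 3: "bc" => no
  Position 4: "cc" => no
  Position 5: "cc" => no
  Position 6: "cb" => no
  Position 7: "ba" => no
  Position 8: "aa" => no
  Position 9: "ac" => no
  Position 10: "ca" => no
  Position 11: "ab" => MATCH
Total occurrences: 2

2


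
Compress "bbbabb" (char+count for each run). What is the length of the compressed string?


Input: bbbabb
Runs:
  'b' x 3 => "b3"
  'a' x 1 => "a1"
  'b' x 2 => "b2"
Compressed: "b3a1b2"
Compressed length: 6

6


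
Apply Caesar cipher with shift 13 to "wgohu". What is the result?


Caesar cipher: shift "wgohu" by 13
  'w' (pos 22) + 13 = pos 9 = 'j'
  'g' (pos 6) + 13 = pos 19 = 't'
  'o' (pos 14) + 13 = pos 1 = 'b'
  'h' (pos 7) + 13 = pos 20 = 'u'
  'u' (pos 20) + 13 = pos 7 = 'h'
Result: jtbuh

jtbuh


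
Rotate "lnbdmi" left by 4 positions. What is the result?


Input: "lnbdmi", rotate left by 4
First 4 characters: "lnbd"
Remaining characters: "mi"
Concatenate remaining + first: "mi" + "lnbd" = "milnbd"

milnbd


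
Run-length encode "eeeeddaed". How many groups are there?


Input: eeeeddaed
Scanning for consecutive runs:
  Group 1: 'e' x 4 (positions 0-3)
  Group 2: 'd' x 2 (positions 4-5)
  Group 3: 'a' x 1 (positions 6-6)
  Group 4: 'e' x 1 (positions 7-7)
  Group 5: 'd' x 1 (positions 8-8)
Total groups: 5

5


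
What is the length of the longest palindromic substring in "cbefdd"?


Input: "cbefdd"
Checking substrings for palindromes:
  [4:6] "dd" (len 2) => palindrome
Longest palindromic substring: "dd" with length 2

2


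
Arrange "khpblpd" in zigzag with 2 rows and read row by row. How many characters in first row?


Zigzag "khpblpd" into 2 rows:
Placing characters:
  'k' => row 0
  'h' => row 1
  'p' => row 0
  'b' => row 1
  'l' => row 0
  'p' => row 1
  'd' => row 0
Rows:
  Row 0: "kpld"
  Row 1: "hbp"
First row length: 4

4


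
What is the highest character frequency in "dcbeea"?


Input: dcbeea
Character counts:
  'a': 1
  'b': 1
  'c': 1
  'd': 1
  'e': 2
Maximum frequency: 2

2


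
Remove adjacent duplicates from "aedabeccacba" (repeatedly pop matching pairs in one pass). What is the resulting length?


Input: aedabeccacba
Stack-based adjacent duplicate removal:
  Read 'a': push. Stack: a
  Read 'e': push. Stack: ae
  Read 'd': push. Stack: aed
  Read 'a': push. Stack: aeda
  Read 'b': push. Stack: aedab
  Read 'e': push. Stack: aedabe
  Read 'c': push. Stack: aedabec
  Read 'c': matches stack top 'c' => pop. Stack: aedabe
  Read 'a': push. Stack: aedabea
  Read 'c': push. Stack: aedabeac
  Read 'b': push. Stack: aedabeacb
  Read 'a': push. Stack: aedabeacba
Final stack: "aedabeacba" (length 10)

10


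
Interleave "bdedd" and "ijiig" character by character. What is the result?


Interleaving "bdedd" and "ijiig":
  Position 0: 'b' from first, 'i' from second => "bi"
  Position 1: 'd' from first, 'j' from second => "dj"
  Position 2: 'e' from first, 'i' from second => "ei"
  Position 3: 'd' from first, 'i' from second => "di"
  Position 4: 'd' from first, 'g' from second => "dg"
Result: bidjeididg

bidjeididg


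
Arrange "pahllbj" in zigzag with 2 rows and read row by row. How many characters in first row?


Zigzag "pahllbj" into 2 rows:
Placing characters:
  'p' => row 0
  'a' => row 1
  'h' => row 0
  'l' => row 1
  'l' => row 0
  'b' => row 1
  'j' => row 0
Rows:
  Row 0: "phlj"
  Row 1: "alb"
First row length: 4

4


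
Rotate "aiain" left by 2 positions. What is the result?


Input: "aiain", rotate left by 2
First 2 characters: "ai"
Remaining characters: "ain"
Concatenate remaining + first: "ain" + "ai" = "ainai"

ainai


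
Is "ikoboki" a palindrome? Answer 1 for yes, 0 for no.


Input: ikoboki
Reversed: ikoboki
  Compare pos 0 ('i') with pos 6 ('i'): match
  Compare pos 1 ('k') with pos 5 ('k'): match
  Compare pos 2 ('o') with pos 4 ('o'): match
Result: palindrome

1


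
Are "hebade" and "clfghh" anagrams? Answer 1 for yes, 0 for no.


Strings: "hebade", "clfghh"
Sorted first:  abdeeh
Sorted second: cfghhl
Differ at position 0: 'a' vs 'c' => not anagrams

0


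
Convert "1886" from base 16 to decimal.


Input: "1886" in base 16
Positional expansion:
  Digit '1' (value 1) x 16^3 = 4096
  Digit '8' (value 8) x 16^2 = 2048
  Digit '8' (value 8) x 16^1 = 128
  Digit '6' (value 6) x 16^0 = 6
Sum = 6278

6278


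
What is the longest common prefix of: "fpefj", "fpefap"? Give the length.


Words: fpefj, fpefap
  Position 0: all 'f' => match
  Position 1: all 'p' => match
  Position 2: all 'e' => match
  Position 3: all 'f' => match
  Position 4: ('j', 'a') => mismatch, stop
LCP = "fpef" (length 4)

4


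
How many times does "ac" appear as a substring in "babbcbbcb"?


Searching for "ac" in "babbcbbcb"
Scanning each position:
  Position 0: "ba" => no
  Position 1: "ab" => no
  Position 2: "bb" => no
  Position 3: "bc" => no
  Position 4: "cb" => no
  Position 5: "bb" => no
  Position 6: "bc" => no
  Position 7: "cb" => no
Total occurrences: 0

0


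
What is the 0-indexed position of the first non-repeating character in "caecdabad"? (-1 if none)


Input: caecdabad
Character frequencies:
  'a': 3
  'b': 1
  'c': 2
  'd': 2
  'e': 1
Scanning left to right for freq == 1:
  Position 0 ('c'): freq=2, skip
  Position 1 ('a'): freq=3, skip
  Position 2 ('e'): unique! => answer = 2

2


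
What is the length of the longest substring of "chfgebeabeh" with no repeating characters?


Input: "chfgebeabeh"
Sliding window (track last position of each char):
  Position 0 ('c'): window [0,0] length 1 -- new best
  Position 1 ('h'): window [0,1] length 2 -- new best
  Position 2 ('f'): window [0,2] length 3 -- new best
  Position 3 ('g'): window [0,3] length 4 -- new best
  Position 4 ('e'): window [0,4] length 5 -- new best
  Position 5 ('b'): window [0,5] length 6 -- new best
  Position 6 ('e'): repeat (last at 4), move window start to 5
  Position 6 ('e'): window [5,6] length 2
  Position 7 ('a'): window [5,7] length 3
  Position 8 ('b'): repeat (last at 5), move window start to 6
  Position 8 ('b'): window [6,8] length 3
  Position 9 ('e'): repeat (last at 6), move window start to 7
  Position 9 ('e'): window [7,9] length 3
  Position 10 ('h'): window [7,10] length 4
Longest substring with no repeats: "chfgeb" with length 6

6


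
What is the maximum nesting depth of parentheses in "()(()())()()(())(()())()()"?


Input: "()(()())()()(())(()())()()"
Tracking depth:
  Position 0 '(': depth becomes 1
  Position 1 ')': depth becomes 0
  Position 2 '(': depth becomes 1
  Position 3 '(': depth becomes 2
  Position 4 ')': depth becomes 1
  Position 5 '(': depth becomes 2
  Position 6 ')': depth becomes 1
  Position 7 ')': depth becomes 0
  Position 8 '(': depth becomes 1
  Position 9 ')': depth becomes 0
  Position 10 '(': depth becomes 1
  Position 11 ')': depth becomes 0
  Position 12 '(': depth becomes 1
  Position 13 '(': depth becomes 2
  Position 14 ')': depth becomes 1
  Position 15 ')': depth becomes 0
  Position 16 '(': depth becomes 1
  Position 17 '(': depth becomes 2
  Position 18 ')': depth becomes 1
  Position 19 '(': depth becomes 2
  Position 20 ')': depth becomes 1
  Position 21 ')': depth becomes 0
  Position 22 '(': depth becomes 1
  Position 23 ')': depth becomes 0
  Position 24 '(': depth becomes 1
  Position 25 ')': depth becomes 0
Maximum depth reached: 2

2


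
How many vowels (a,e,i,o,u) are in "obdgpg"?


Input: obdgpg
Checking each character:
  'o' at position 0: vowel (running total: 1)
  'b' at position 1: consonant
  'd' at position 2: consonant
  'g' at position 3: consonant
  'p' at position 4: consonant
  'g' at position 5: consonant
Total vowels: 1

1


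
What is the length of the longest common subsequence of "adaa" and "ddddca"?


LCS of "adaa" and "ddddca"
DP table:
           d    d    d    d    c    a
      0    0    0    0    0    0    0
  a   0    0    0    0    0    0    1
  d   0    1    1    1    1    1    1
  a   0    1    1    1    1    1    2
  a   0    1    1    1    1    1    2
LCS length = dp[4][6] = 2

2


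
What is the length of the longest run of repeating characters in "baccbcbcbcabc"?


Input: "baccbcbcbcabc"
Scanning for longest run:
  Position 1 ('a'): new char, reset run to 1
  Position 2 ('c'): new char, reset run to 1
  Position 3 ('c'): continues run of 'c', length=2
  Position 4 ('b'): new char, reset run to 1
  Position 5 ('c'): new char, reset run to 1
  Position 6 ('b'): new char, reset run to 1
  Position 7 ('c'): new char, reset run to 1
  Position 8 ('b'): new char, reset run to 1
  Position 9 ('c'): new char, reset run to 1
  Position 10 ('a'): new char, reset run to 1
  Position 11 ('b'): new char, reset run to 1
  Position 12 ('c'): new char, reset run to 1
Longest run: 'c' with length 2

2


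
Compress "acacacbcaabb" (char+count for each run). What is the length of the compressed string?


Input: acacacbcaabb
Runs:
  'a' x 1 => "a1"
  'c' x 1 => "c1"
  'a' x 1 => "a1"
  'c' x 1 => "c1"
  'a' x 1 => "a1"
  'c' x 1 => "c1"
  'b' x 1 => "b1"
  'c' x 1 => "c1"
  'a' x 2 => "a2"
  'b' x 2 => "b2"
Compressed: "a1c1a1c1a1c1b1c1a2b2"
Compressed length: 20

20


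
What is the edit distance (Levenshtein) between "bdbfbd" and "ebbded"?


Computing edit distance: "bdbfbd" -> "ebbded"
DP table:
           e    b    b    d    e    d
      0    1    2    3    4    5    6
  b   1    1    1    2    3    4    5
  d   2    2    2    2    2    3    4
  b   3    3    2    2    3    3    4
  f   4    4    3    3    3    4    4
  b   5    5    4    3    4    4    5
  d   6    6    5    4    3    4    4
Edit distance = dp[6][6] = 4

4


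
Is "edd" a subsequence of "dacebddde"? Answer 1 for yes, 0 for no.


Check if "edd" is a subsequence of "dacebddde"
Greedy scan:
  Position 0 ('d'): no match needed
  Position 1 ('a'): no match needed
  Position 2 ('c'): no match needed
  Position 3 ('e'): matches sub[0] = 'e'
  Position 4 ('b'): no match needed
  Position 5 ('d'): matches sub[1] = 'd'
  Position 6 ('d'): matches sub[2] = 'd'
  Position 7 ('d'): no match needed
  Position 8 ('e'): no match needed
All 3 characters matched => is a subsequence

1


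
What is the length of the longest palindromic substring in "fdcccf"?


Input: "fdcccf"
Checking substrings for palindromes:
  [2:5] "ccc" (len 3) => palindrome
  [2:4] "cc" (len 2) => palindrome
  [3:5] "cc" (len 2) => palindrome
Longest palindromic substring: "ccc" with length 3

3


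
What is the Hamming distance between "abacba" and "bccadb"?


Comparing "abacba" and "bccadb" position by position:
  Position 0: 'a' vs 'b' => differ
  Position 1: 'b' vs 'c' => differ
  Position 2: 'a' vs 'c' => differ
  Position 3: 'c' vs 'a' => differ
  Position 4: 'b' vs 'd' => differ
  Position 5: 'a' vs 'b' => differ
Total differences (Hamming distance): 6

6


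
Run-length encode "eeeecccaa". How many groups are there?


Input: eeeecccaa
Scanning for consecutive runs:
  Group 1: 'e' x 4 (positions 0-3)
  Group 2: 'c' x 3 (positions 4-6)
  Group 3: 'a' x 2 (positions 7-8)
Total groups: 3

3


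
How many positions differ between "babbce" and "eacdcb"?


Comparing "babbce" and "eacdcb" position by position:
  Position 0: 'b' vs 'e' => DIFFER
  Position 1: 'a' vs 'a' => same
  Position 2: 'b' vs 'c' => DIFFER
  Position 3: 'b' vs 'd' => DIFFER
  Position 4: 'c' vs 'c' => same
  Position 5: 'e' vs 'b' => DIFFER
Positions that differ: 4

4


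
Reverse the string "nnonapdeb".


Input: nnonapdeb
Reading characters right to left:
  Position 8: 'b'
  Position 7: 'e'
  Position 6: 'd'
  Position 5: 'p'
  Position 4: 'a'
  Position 3: 'n'
  Position 2: 'o'
  Position 1: 'n'
  Position 0: 'n'
Reversed: bedpanonn

bedpanonn


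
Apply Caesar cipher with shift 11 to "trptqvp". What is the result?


Caesar cipher: shift "trptqvp" by 11
  't' (pos 19) + 11 = pos 4 = 'e'
  'r' (pos 17) + 11 = pos 2 = 'c'
  'p' (pos 15) + 11 = pos 0 = 'a'
  't' (pos 19) + 11 = pos 4 = 'e'
  'q' (pos 16) + 11 = pos 1 = 'b'
  'v' (pos 21) + 11 = pos 6 = 'g'
  'p' (pos 15) + 11 = pos 0 = 'a'
Result: ecaebga

ecaebga


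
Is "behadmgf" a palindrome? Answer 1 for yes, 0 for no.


Input: behadmgf
Reversed: fgmdaheb
  Compare pos 0 ('b') with pos 7 ('f'): MISMATCH
  Compare pos 1 ('e') with pos 6 ('g'): MISMATCH
  Compare pos 2 ('h') with pos 5 ('m'): MISMATCH
  Compare pos 3 ('a') with pos 4 ('d'): MISMATCH
Result: not a palindrome

0


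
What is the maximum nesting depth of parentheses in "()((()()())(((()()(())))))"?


Input: "()((()()())(((()()(())))))"
Tracking depth:
  Position 0 '(': depth becomes 1
  Position 1 ')': depth becomes 0
  Position 2 '(': depth becomes 1
  Position 3 '(': depth becomes 2
  Position 4 '(': depth becomes 3
  Position 5 ')': depth becomes 2
  Position 6 '(': depth becomes 3
  Position 7 ')': depth becomes 2
  Position 8 '(': depth becomes 3
  Position 9 ')': depth becomes 2
  Position 10 ')': depth becomes 1
  Position 11 '(': depth becomes 2
  Position 12 '(': depth becomes 3
  Position 13 '(': depth becomes 4
  Position 14 '(': depth becomes 5
  Position 15 ')': depth becomes 4
  Position 16 '(': depth becomes 5
  Position 17 ')': depth becomes 4
  Position 18 '(': depth becomes 5
  Position 19 '(': depth becomes 6
  Position 20 ')': depth becomes 5
  Position 21 ')': depth becomes 4
  Position 22 ')': depth becomes 3
  Position 23 ')': depth becomes 2
  Position 24 ')': depth becomes 1
  Position 25 ')': depth becomes 0
Maximum depth reached: 6

6


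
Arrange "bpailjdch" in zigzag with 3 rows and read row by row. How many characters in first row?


Zigzag "bpailjdch" into 3 rows:
Placing characters:
  'b' => row 0
  'p' => row 1
  'a' => row 2
  'i' => row 1
  'l' => row 0
  'j' => row 1
  'd' => row 2
  'c' => row 1
  'h' => row 0
Rows:
  Row 0: "blh"
  Row 1: "pijc"
  Row 2: "ad"
First row length: 3

3


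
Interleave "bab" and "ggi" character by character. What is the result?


Interleaving "bab" and "ggi":
  Position 0: 'b' from first, 'g' from second => "bg"
  Position 1: 'a' from first, 'g' from second => "ag"
  Position 2: 'b' from first, 'i' from second => "bi"
Result: bgagbi

bgagbi


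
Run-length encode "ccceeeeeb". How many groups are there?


Input: ccceeeeeb
Scanning for consecutive runs:
  Group 1: 'c' x 3 (positions 0-2)
  Group 2: 'e' x 5 (positions 3-7)
  Group 3: 'b' x 1 (positions 8-8)
Total groups: 3

3


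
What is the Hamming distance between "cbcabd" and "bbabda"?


Comparing "cbcabd" and "bbabda" position by position:
  Position 0: 'c' vs 'b' => differ
  Position 1: 'b' vs 'b' => same
  Position 2: 'c' vs 'a' => differ
  Position 3: 'a' vs 'b' => differ
  Position 4: 'b' vs 'd' => differ
  Position 5: 'd' vs 'a' => differ
Total differences (Hamming distance): 5

5


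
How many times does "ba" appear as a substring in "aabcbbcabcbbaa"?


Searching for "ba" in "aabcbbcabcbbaa"
Scanning each position:
  Position 0: "aa" => no
  Position 1: "ab" => no
  Position 2: "bc" => no
  Position 3: "cb" => no
  Position 4: "bb" => no
  Position 5: "bc" => no
  Position 6: "ca" => no
  Position 7: "ab" => no
  Position 8: "bc" => no
  Position 9: "cb" => no
  Position 10: "bb" => no
  Position 11: "ba" => MATCH
  Position 12: "aa" => no
Total occurrences: 1

1


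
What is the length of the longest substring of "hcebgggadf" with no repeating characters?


Input: "hcebgggadf"
Sliding window (track last position of each char):
  Position 0 ('h'): window [0,0] length 1 -- new best
  Position 1 ('c'): window [0,1] length 2 -- new best
  Position 2 ('e'): window [0,2] length 3 -- new best
  Position 3 ('b'): window [0,3] length 4 -- new best
  Position 4 ('g'): window [0,4] length 5 -- new best
  Position 5 ('g'): repeat (last at 4), move window start to 5
  Position 5 ('g'): window [5,5] length 1
  Position 6 ('g'): repeat (last at 5), move window start to 6
  Position 6 ('g'): window [6,6] length 1
  Position 7 ('a'): window [6,7] length 2
  Position 8 ('d'): window [6,8] length 3
  Position 9 ('f'): window [6,9] length 4
Longest substring with no repeats: "hcebg" with length 5

5


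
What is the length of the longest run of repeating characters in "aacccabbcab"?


Input: "aacccabbcab"
Scanning for longest run:
  Position 1 ('a'): continues run of 'a', length=2
  Position 2 ('c'): new char, reset run to 1
  Position 3 ('c'): continues run of 'c', length=2
  Position 4 ('c'): continues run of 'c', length=3
  Position 5 ('a'): new char, reset run to 1
  Position 6 ('b'): new char, reset run to 1
  Position 7 ('b'): continues run of 'b', length=2
  Position 8 ('c'): new char, reset run to 1
  Position 9 ('a'): new char, reset run to 1
  Position 10 ('b'): new char, reset run to 1
Longest run: 'c' with length 3

3


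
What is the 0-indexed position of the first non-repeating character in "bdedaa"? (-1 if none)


Input: bdedaa
Character frequencies:
  'a': 2
  'b': 1
  'd': 2
  'e': 1
Scanning left to right for freq == 1:
  Position 0 ('b'): unique! => answer = 0

0


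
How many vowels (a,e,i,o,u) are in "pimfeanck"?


Input: pimfeanck
Checking each character:
  'p' at position 0: consonant
  'i' at position 1: vowel (running total: 1)
  'm' at position 2: consonant
  'f' at position 3: consonant
  'e' at position 4: vowel (running total: 2)
  'a' at position 5: vowel (running total: 3)
  'n' at position 6: consonant
  'c' at position 7: consonant
  'k' at position 8: consonant
Total vowels: 3

3


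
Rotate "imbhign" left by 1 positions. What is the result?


Input: "imbhign", rotate left by 1
First 1 characters: "i"
Remaining characters: "mbhign"
Concatenate remaining + first: "mbhign" + "i" = "mbhigni"

mbhigni


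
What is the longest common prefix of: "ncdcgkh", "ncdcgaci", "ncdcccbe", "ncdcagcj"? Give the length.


Words: ncdcgkh, ncdcgaci, ncdcccbe, ncdcagcj
  Position 0: all 'n' => match
  Position 1: all 'c' => match
  Position 2: all 'd' => match
  Position 3: all 'c' => match
  Position 4: ('g', 'g', 'c', 'a') => mismatch, stop
LCP = "ncdc" (length 4)

4


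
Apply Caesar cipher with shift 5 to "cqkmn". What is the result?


Caesar cipher: shift "cqkmn" by 5
  'c' (pos 2) + 5 = pos 7 = 'h'
  'q' (pos 16) + 5 = pos 21 = 'v'
  'k' (pos 10) + 5 = pos 15 = 'p'
  'm' (pos 12) + 5 = pos 17 = 'r'
  'n' (pos 13) + 5 = pos 18 = 's'
Result: hvprs

hvprs


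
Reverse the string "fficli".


Input: fficli
Reading characters right to left:
  Position 5: 'i'
  Position 4: 'l'
  Position 3: 'c'
  Position 2: 'i'
  Position 1: 'f'
  Position 0: 'f'
Reversed: ilciff

ilciff


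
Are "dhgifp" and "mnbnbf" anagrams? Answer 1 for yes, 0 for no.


Strings: "dhgifp", "mnbnbf"
Sorted first:  dfghip
Sorted second: bbfmnn
Differ at position 0: 'd' vs 'b' => not anagrams

0


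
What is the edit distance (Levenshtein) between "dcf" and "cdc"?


Computing edit distance: "dcf" -> "cdc"
DP table:
           c    d    c
      0    1    2    3
  d   1    1    1    2
  c   2    1    2    1
  f   3    2    2    2
Edit distance = dp[3][3] = 2

2


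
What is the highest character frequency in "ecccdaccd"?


Input: ecccdaccd
Character counts:
  'a': 1
  'c': 5
  'd': 2
  'e': 1
Maximum frequency: 5

5


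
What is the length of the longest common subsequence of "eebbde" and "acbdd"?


LCS of "eebbde" and "acbdd"
DP table:
           a    c    b    d    d
      0    0    0    0    0    0
  e   0    0    0    0    0    0
  e   0    0    0    0    0    0
  b   0    0    0    1    1    1
  b   0    0    0    1    1    1
  d   0    0    0    1    2    2
  e   0    0    0    1    2    2
LCS length = dp[6][5] = 2

2


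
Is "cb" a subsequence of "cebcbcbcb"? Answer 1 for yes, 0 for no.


Check if "cb" is a subsequence of "cebcbcbcb"
Greedy scan:
  Position 0 ('c'): matches sub[0] = 'c'
  Position 1 ('e'): no match needed
  Position 2 ('b'): matches sub[1] = 'b'
  Position 3 ('c'): no match needed
  Position 4 ('b'): no match needed
  Position 5 ('c'): no match needed
  Position 6 ('b'): no match needed
  Position 7 ('c'): no match needed
  Position 8 ('b'): no match needed
All 2 characters matched => is a subsequence

1


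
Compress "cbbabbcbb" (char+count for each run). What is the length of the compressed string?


Input: cbbabbcbb
Runs:
  'c' x 1 => "c1"
  'b' x 2 => "b2"
  'a' x 1 => "a1"
  'b' x 2 => "b2"
  'c' x 1 => "c1"
  'b' x 2 => "b2"
Compressed: "c1b2a1b2c1b2"
Compressed length: 12

12


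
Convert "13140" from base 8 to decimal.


Input: "13140" in base 8
Positional expansion:
  Digit '1' (value 1) x 8^4 = 4096
  Digit '3' (value 3) x 8^3 = 1536
  Digit '1' (value 1) x 8^2 = 64
  Digit '4' (value 4) x 8^1 = 32
  Digit '0' (value 0) x 8^0 = 0
Sum = 5728

5728


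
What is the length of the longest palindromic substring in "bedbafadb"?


Input: "bedbafadb"
Checking substrings for palindromes:
  [4:7] "afa" (len 3) => palindrome
Longest palindromic substring: "afa" with length 3

3


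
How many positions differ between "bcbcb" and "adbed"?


Comparing "bcbcb" and "adbed" position by position:
  Position 0: 'b' vs 'a' => DIFFER
  Position 1: 'c' vs 'd' => DIFFER
  Position 2: 'b' vs 'b' => same
  Position 3: 'c' vs 'e' => DIFFER
  Position 4: 'b' vs 'd' => DIFFER
Positions that differ: 4

4


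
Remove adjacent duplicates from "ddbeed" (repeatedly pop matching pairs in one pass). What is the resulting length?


Input: ddbeed
Stack-based adjacent duplicate removal:
  Read 'd': push. Stack: d
  Read 'd': matches stack top 'd' => pop. Stack: (empty)
  Read 'b': push. Stack: b
  Read 'e': push. Stack: be
  Read 'e': matches stack top 'e' => pop. Stack: b
  Read 'd': push. Stack: bd
Final stack: "bd" (length 2)

2


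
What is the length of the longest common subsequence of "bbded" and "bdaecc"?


LCS of "bbded" and "bdaecc"
DP table:
           b    d    a    e    c    c
      0    0    0    0    0    0    0
  b   0    1    1    1    1    1    1
  b   0    1    1    1    1    1    1
  d   0    1    2    2    2    2    2
  e   0    1    2    2    3    3    3
  d   0    1    2    2    3    3    3
LCS length = dp[5][6] = 3

3


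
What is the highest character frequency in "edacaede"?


Input: edacaede
Character counts:
  'a': 2
  'c': 1
  'd': 2
  'e': 3
Maximum frequency: 3

3


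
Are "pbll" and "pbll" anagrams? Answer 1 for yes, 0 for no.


Strings: "pbll", "pbll"
Sorted first:  bllp
Sorted second: bllp
Sorted forms match => anagrams

1


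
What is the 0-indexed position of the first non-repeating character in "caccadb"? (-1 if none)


Input: caccadb
Character frequencies:
  'a': 2
  'b': 1
  'c': 3
  'd': 1
Scanning left to right for freq == 1:
  Position 0 ('c'): freq=3, skip
  Position 1 ('a'): freq=2, skip
  Position 2 ('c'): freq=3, skip
  Position 3 ('c'): freq=3, skip
  Position 4 ('a'): freq=2, skip
  Position 5 ('d'): unique! => answer = 5

5


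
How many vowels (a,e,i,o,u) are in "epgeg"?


Input: epgeg
Checking each character:
  'e' at position 0: vowel (running total: 1)
  'p' at position 1: consonant
  'g' at position 2: consonant
  'e' at position 3: vowel (running total: 2)
  'g' at position 4: consonant
Total vowels: 2

2


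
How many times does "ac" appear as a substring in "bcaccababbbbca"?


Searching for "ac" in "bcaccababbbbca"
Scanning each position:
  Position 0: "bc" => no
  Position 1: "ca" => no
  Position 2: "ac" => MATCH
  Position 3: "cc" => no
  Position 4: "ca" => no
  Position 5: "ab" => no
  Position 6: "ba" => no
  Position 7: "ab" => no
  Position 8: "bb" => no
  Position 9: "bb" => no
  Position 10: "bb" => no
  Position 11: "bc" => no
  Position 12: "ca" => no
Total occurrences: 1

1


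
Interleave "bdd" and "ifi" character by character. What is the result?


Interleaving "bdd" and "ifi":
  Position 0: 'b' from first, 'i' from second => "bi"
  Position 1: 'd' from first, 'f' from second => "df"
  Position 2: 'd' from first, 'i' from second => "di"
Result: bidfdi

bidfdi


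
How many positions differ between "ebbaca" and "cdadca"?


Comparing "ebbaca" and "cdadca" position by position:
  Position 0: 'e' vs 'c' => DIFFER
  Position 1: 'b' vs 'd' => DIFFER
  Position 2: 'b' vs 'a' => DIFFER
  Position 3: 'a' vs 'd' => DIFFER
  Position 4: 'c' vs 'c' => same
  Position 5: 'a' vs 'a' => same
Positions that differ: 4

4


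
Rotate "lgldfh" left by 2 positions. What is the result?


Input: "lgldfh", rotate left by 2
First 2 characters: "lg"
Remaining characters: "ldfh"
Concatenate remaining + first: "ldfh" + "lg" = "ldfhlg"

ldfhlg


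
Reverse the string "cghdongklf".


Input: cghdongklf
Reading characters right to left:
  Position 9: 'f'
  Position 8: 'l'
  Position 7: 'k'
  Position 6: 'g'
  Position 5: 'n'
  Position 4: 'o'
  Position 3: 'd'
  Position 2: 'h'
  Position 1: 'g'
  Position 0: 'c'
Reversed: flkgnodhgc

flkgnodhgc


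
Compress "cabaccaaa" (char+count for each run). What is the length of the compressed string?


Input: cabaccaaa
Runs:
  'c' x 1 => "c1"
  'a' x 1 => "a1"
  'b' x 1 => "b1"
  'a' x 1 => "a1"
  'c' x 2 => "c2"
  'a' x 3 => "a3"
Compressed: "c1a1b1a1c2a3"
Compressed length: 12

12


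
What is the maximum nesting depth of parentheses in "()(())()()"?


Input: "()(())()()"
Tracking depth:
  Position 0 '(': depth becomes 1
  Position 1 ')': depth becomes 0
  Position 2 '(': depth becomes 1
  Position 3 '(': depth becomes 2
  Position 4 ')': depth becomes 1
  Position 5 ')': depth becomes 0
  Position 6 '(': depth becomes 1
  Position 7 ')': depth becomes 0
  Position 8 '(': depth becomes 1
  Position 9 ')': depth becomes 0
Maximum depth reached: 2

2


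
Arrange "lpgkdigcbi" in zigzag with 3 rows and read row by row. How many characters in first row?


Zigzag "lpgkdigcbi" into 3 rows:
Placing characters:
  'l' => row 0
  'p' => row 1
  'g' => row 2
  'k' => row 1
  'd' => row 0
  'i' => row 1
  'g' => row 2
  'c' => row 1
  'b' => row 0
  'i' => row 1
Rows:
  Row 0: "ldb"
  Row 1: "pkici"
  Row 2: "gg"
First row length: 3

3


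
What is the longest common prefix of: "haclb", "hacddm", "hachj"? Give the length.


Words: haclb, hacddm, hachj
  Position 0: all 'h' => match
  Position 1: all 'a' => match
  Position 2: all 'c' => match
  Position 3: ('l', 'd', 'h') => mismatch, stop
LCP = "hac" (length 3)

3


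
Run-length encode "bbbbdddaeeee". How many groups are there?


Input: bbbbdddaeeee
Scanning for consecutive runs:
  Group 1: 'b' x 4 (positions 0-3)
  Group 2: 'd' x 3 (positions 4-6)
  Group 3: 'a' x 1 (positions 7-7)
  Group 4: 'e' x 4 (positions 8-11)
Total groups: 4

4


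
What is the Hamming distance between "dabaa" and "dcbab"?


Comparing "dabaa" and "dcbab" position by position:
  Position 0: 'd' vs 'd' => same
  Position 1: 'a' vs 'c' => differ
  Position 2: 'b' vs 'b' => same
  Position 3: 'a' vs 'a' => same
  Position 4: 'a' vs 'b' => differ
Total differences (Hamming distance): 2

2


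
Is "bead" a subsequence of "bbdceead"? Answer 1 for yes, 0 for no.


Check if "bead" is a subsequence of "bbdceead"
Greedy scan:
  Position 0 ('b'): matches sub[0] = 'b'
  Position 1 ('b'): no match needed
  Position 2 ('d'): no match needed
  Position 3 ('c'): no match needed
  Position 4 ('e'): matches sub[1] = 'e'
  Position 5 ('e'): no match needed
  Position 6 ('a'): matches sub[2] = 'a'
  Position 7 ('d'): matches sub[3] = 'd'
All 4 characters matched => is a subsequence

1


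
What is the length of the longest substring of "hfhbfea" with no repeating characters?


Input: "hfhbfea"
Sliding window (track last position of each char):
  Position 0 ('h'): window [0,0] length 1 -- new best
  Position 1 ('f'): window [0,1] length 2 -- new best
  Position 2 ('h'): repeat (last at 0), move window start to 1
  Position 2 ('h'): window [1,2] length 2
  Position 3 ('b'): window [1,3] length 3 -- new best
  Position 4 ('f'): repeat (last at 1), move window start to 2
  Position 4 ('f'): window [2,4] length 3
  Position 5 ('e'): window [2,5] length 4 -- new best
  Position 6 ('a'): window [2,6] length 5 -- new best
Longest substring with no repeats: "hbfea" with length 5

5


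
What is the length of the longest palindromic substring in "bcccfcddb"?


Input: "bcccfcddb"
Checking substrings for palindromes:
  [1:4] "ccc" (len 3) => palindrome
  [3:6] "cfc" (len 3) => palindrome
  [1:3] "cc" (len 2) => palindrome
  [2:4] "cc" (len 2) => palindrome
  [6:8] "dd" (len 2) => palindrome
Longest palindromic substring: "ccc" with length 3

3


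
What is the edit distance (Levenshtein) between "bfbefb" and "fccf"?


Computing edit distance: "bfbefb" -> "fccf"
DP table:
           f    c    c    f
      0    1    2    3    4
  b   1    1    2    3    4
  f   2    1    2    3    3
  b   3    2    2    3    4
  e   4    3    3    3    4
  f   5    4    4    4    3
  b   6    5    5    5    4
Edit distance = dp[6][4] = 4

4


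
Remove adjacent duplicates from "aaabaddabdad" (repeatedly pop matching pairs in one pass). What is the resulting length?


Input: aaabaddabdad
Stack-based adjacent duplicate removal:
  Read 'a': push. Stack: a
  Read 'a': matches stack top 'a' => pop. Stack: (empty)
  Read 'a': push. Stack: a
  Read 'b': push. Stack: ab
  Read 'a': push. Stack: aba
  Read 'd': push. Stack: abad
  Read 'd': matches stack top 'd' => pop. Stack: aba
  Read 'a': matches stack top 'a' => pop. Stack: ab
  Read 'b': matches stack top 'b' => pop. Stack: a
  Read 'd': push. Stack: ad
  Read 'a': push. Stack: ada
  Read 'd': push. Stack: adad
Final stack: "adad" (length 4)

4


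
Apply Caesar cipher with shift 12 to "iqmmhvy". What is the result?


Caesar cipher: shift "iqmmhvy" by 12
  'i' (pos 8) + 12 = pos 20 = 'u'
  'q' (pos 16) + 12 = pos 2 = 'c'
  'm' (pos 12) + 12 = pos 24 = 'y'
  'm' (pos 12) + 12 = pos 24 = 'y'
  'h' (pos 7) + 12 = pos 19 = 't'
  'v' (pos 21) + 12 = pos 7 = 'h'
  'y' (pos 24) + 12 = pos 10 = 'k'
Result: ucyythk

ucyythk


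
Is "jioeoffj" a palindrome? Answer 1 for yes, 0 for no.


Input: jioeoffj
Reversed: jffoeoij
  Compare pos 0 ('j') with pos 7 ('j'): match
  Compare pos 1 ('i') with pos 6 ('f'): MISMATCH
  Compare pos 2 ('o') with pos 5 ('f'): MISMATCH
  Compare pos 3 ('e') with pos 4 ('o'): MISMATCH
Result: not a palindrome

0


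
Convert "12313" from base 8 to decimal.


Input: "12313" in base 8
Positional expansion:
  Digit '1' (value 1) x 8^4 = 4096
  Digit '2' (value 2) x 8^3 = 1024
  Digit '3' (value 3) x 8^2 = 192
  Digit '1' (value 1) x 8^1 = 8
  Digit '3' (value 3) x 8^0 = 3
Sum = 5323

5323


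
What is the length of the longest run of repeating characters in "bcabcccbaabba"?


Input: "bcabcccbaabba"
Scanning for longest run:
  Position 1 ('c'): new char, reset run to 1
  Position 2 ('a'): new char, reset run to 1
  Position 3 ('b'): new char, reset run to 1
  Position 4 ('c'): new char, reset run to 1
  Position 5 ('c'): continues run of 'c', length=2
  Position 6 ('c'): continues run of 'c', length=3
  Position 7 ('b'): new char, reset run to 1
  Position 8 ('a'): new char, reset run to 1
  Position 9 ('a'): continues run of 'a', length=2
  Position 10 ('b'): new char, reset run to 1
  Position 11 ('b'): continues run of 'b', length=2
  Position 12 ('a'): new char, reset run to 1
Longest run: 'c' with length 3

3


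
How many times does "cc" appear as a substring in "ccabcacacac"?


Searching for "cc" in "ccabcacacac"
Scanning each position:
  Position 0: "cc" => MATCH
  Position 1: "ca" => no
  Position 2: "ab" => no
  Position 3: "bc" => no
  Position 4: "ca" => no
  Position 5: "ac" => no
  Position 6: "ca" => no
  Position 7: "ac" => no
  Position 8: "ca" => no
  Position 9: "ac" => no
Total occurrences: 1

1


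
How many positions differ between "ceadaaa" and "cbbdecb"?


Comparing "ceadaaa" and "cbbdecb" position by position:
  Position 0: 'c' vs 'c' => same
  Position 1: 'e' vs 'b' => DIFFER
  Position 2: 'a' vs 'b' => DIFFER
  Position 3: 'd' vs 'd' => same
  Position 4: 'a' vs 'e' => DIFFER
  Position 5: 'a' vs 'c' => DIFFER
  Position 6: 'a' vs 'b' => DIFFER
Positions that differ: 5

5


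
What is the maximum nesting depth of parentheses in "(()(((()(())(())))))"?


Input: "(()(((()(())(())))))"
Tracking depth:
  Position 0 '(': depth becomes 1
  Position 1 '(': depth becomes 2
  Position 2 ')': depth becomes 1
  Position 3 '(': depth becomes 2
  Position 4 '(': depth becomes 3
  Position 5 '(': depth becomes 4
  Position 6 '(': depth becomes 5
  Position 7 ')': depth becomes 4
  Position 8 '(': depth becomes 5
  Position 9 '(': depth becomes 6
  Position 10 ')': depth becomes 5
  Position 11 ')': depth becomes 4
  Position 12 '(': depth becomes 5
  Position 13 '(': depth becomes 6
  Position 14 ')': depth becomes 5
  Position 15 ')': depth becomes 4
  Position 16 ')': depth becomes 3
  Position 17 ')': depth becomes 2
  Position 18 ')': depth becomes 1
  Position 19 ')': depth becomes 0
Maximum depth reached: 6

6


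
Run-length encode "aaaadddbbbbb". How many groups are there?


Input: aaaadddbbbbb
Scanning for consecutive runs:
  Group 1: 'a' x 4 (positions 0-3)
  Group 2: 'd' x 3 (positions 4-6)
  Group 3: 'b' x 5 (positions 7-11)
Total groups: 3

3


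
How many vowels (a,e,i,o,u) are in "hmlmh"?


Input: hmlmh
Checking each character:
  'h' at position 0: consonant
  'm' at position 1: consonant
  'l' at position 2: consonant
  'm' at position 3: consonant
  'h' at position 4: consonant
Total vowels: 0

0


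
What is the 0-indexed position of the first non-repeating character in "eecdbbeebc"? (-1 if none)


Input: eecdbbeebc
Character frequencies:
  'b': 3
  'c': 2
  'd': 1
  'e': 4
Scanning left to right for freq == 1:
  Position 0 ('e'): freq=4, skip
  Position 1 ('e'): freq=4, skip
  Position 2 ('c'): freq=2, skip
  Position 3 ('d'): unique! => answer = 3

3


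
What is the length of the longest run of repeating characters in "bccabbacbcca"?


Input: "bccabbacbcca"
Scanning for longest run:
  Position 1 ('c'): new char, reset run to 1
  Position 2 ('c'): continues run of 'c', length=2
  Position 3 ('a'): new char, reset run to 1
  Position 4 ('b'): new char, reset run to 1
  Position 5 ('b'): continues run of 'b', length=2
  Position 6 ('a'): new char, reset run to 1
  Position 7 ('c'): new char, reset run to 1
  Position 8 ('b'): new char, reset run to 1
  Position 9 ('c'): new char, reset run to 1
  Position 10 ('c'): continues run of 'c', length=2
  Position 11 ('a'): new char, reset run to 1
Longest run: 'c' with length 2

2


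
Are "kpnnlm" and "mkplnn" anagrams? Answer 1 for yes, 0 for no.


Strings: "kpnnlm", "mkplnn"
Sorted first:  klmnnp
Sorted second: klmnnp
Sorted forms match => anagrams

1


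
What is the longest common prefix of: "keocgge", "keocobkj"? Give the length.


Words: keocgge, keocobkj
  Position 0: all 'k' => match
  Position 1: all 'e' => match
  Position 2: all 'o' => match
  Position 3: all 'c' => match
  Position 4: ('g', 'o') => mismatch, stop
LCP = "keoc" (length 4)

4


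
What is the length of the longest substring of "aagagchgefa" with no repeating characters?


Input: "aagagchgefa"
Sliding window (track last position of each char):
  Position 0 ('a'): window [0,0] length 1 -- new best
  Position 1 ('a'): repeat (last at 0), move window start to 1
  Position 1 ('a'): window [1,1] length 1
  Position 2 ('g'): window [1,2] length 2 -- new best
  Position 3 ('a'): repeat (last at 1), move window start to 2
  Position 3 ('a'): window [2,3] length 2
  Position 4 ('g'): repeat (last at 2), move window start to 3
  Position 4 ('g'): window [3,4] length 2
  Position 5 ('c'): window [3,5] length 3 -- new best
  Position 6 ('h'): window [3,6] length 4 -- new best
  Position 7 ('g'): repeat (last at 4), move window start to 5
  Position 7 ('g'): window [5,7] length 3
  Position 8 ('e'): window [5,8] length 4
  Position 9 ('f'): window [5,9] length 5 -- new best
  Position 10 ('a'): window [5,10] length 6 -- new best
Longest substring with no repeats: "chgefa" with length 6

6


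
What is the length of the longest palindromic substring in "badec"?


Input: "badec"
Checking substrings for palindromes:
  No multi-char palindromic substrings found
Longest palindromic substring: "b" with length 1

1


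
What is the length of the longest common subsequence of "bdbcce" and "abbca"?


LCS of "bdbcce" and "abbca"
DP table:
           a    b    b    c    a
      0    0    0    0    0    0
  b   0    0    1    1    1    1
  d   0    0    1    1    1    1
  b   0    0    1    2    2    2
  c   0    0    1    2    3    3
  c   0    0    1    2    3    3
  e   0    0    1    2    3    3
LCS length = dp[6][5] = 3

3


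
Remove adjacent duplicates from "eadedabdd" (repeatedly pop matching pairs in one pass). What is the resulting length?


Input: eadedabdd
Stack-based adjacent duplicate removal:
  Read 'e': push. Stack: e
  Read 'a': push. Stack: ea
  Read 'd': push. Stack: ead
  Read 'e': push. Stack: eade
  Read 'd': push. Stack: eaded
  Read 'a': push. Stack: eadeda
  Read 'b': push. Stack: eadedab
  Read 'd': push. Stack: eadedabd
  Read 'd': matches stack top 'd' => pop. Stack: eadedab
Final stack: "eadedab" (length 7)

7


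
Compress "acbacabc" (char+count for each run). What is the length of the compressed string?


Input: acbacabc
Runs:
  'a' x 1 => "a1"
  'c' x 1 => "c1"
  'b' x 1 => "b1"
  'a' x 1 => "a1"
  'c' x 1 => "c1"
  'a' x 1 => "a1"
  'b' x 1 => "b1"
  'c' x 1 => "c1"
Compressed: "a1c1b1a1c1a1b1c1"
Compressed length: 16

16


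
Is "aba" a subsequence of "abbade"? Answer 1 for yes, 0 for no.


Check if "aba" is a subsequence of "abbade"
Greedy scan:
  Position 0 ('a'): matches sub[0] = 'a'
  Position 1 ('b'): matches sub[1] = 'b'
  Position 2 ('b'): no match needed
  Position 3 ('a'): matches sub[2] = 'a'
  Position 4 ('d'): no match needed
  Position 5 ('e'): no match needed
All 3 characters matched => is a subsequence

1


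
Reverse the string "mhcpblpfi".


Input: mhcpblpfi
Reading characters right to left:
  Position 8: 'i'
  Position 7: 'f'
  Position 6: 'p'
  Position 5: 'l'
  Position 4: 'b'
  Position 3: 'p'
  Position 2: 'c'
  Position 1: 'h'
  Position 0: 'm'
Reversed: ifplbpchm

ifplbpchm


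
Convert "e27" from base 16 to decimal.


Input: "e27" in base 16
Positional expansion:
  Digit 'e' (value 14) x 16^2 = 3584
  Digit '2' (value 2) x 16^1 = 32
  Digit '7' (value 7) x 16^0 = 7
Sum = 3623

3623


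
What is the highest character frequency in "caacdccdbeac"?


Input: caacdccdbeac
Character counts:
  'a': 3
  'b': 1
  'c': 5
  'd': 2
  'e': 1
Maximum frequency: 5

5


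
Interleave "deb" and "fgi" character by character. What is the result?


Interleaving "deb" and "fgi":
  Position 0: 'd' from first, 'f' from second => "df"
  Position 1: 'e' from first, 'g' from second => "eg"
  Position 2: 'b' from first, 'i' from second => "bi"
Result: dfegbi

dfegbi


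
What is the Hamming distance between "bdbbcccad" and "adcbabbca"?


Comparing "bdbbcccad" and "adcbabbca" position by position:
  Position 0: 'b' vs 'a' => differ
  Position 1: 'd' vs 'd' => same
  Position 2: 'b' vs 'c' => differ
  Position 3: 'b' vs 'b' => same
  Position 4: 'c' vs 'a' => differ
  Position 5: 'c' vs 'b' => differ
  Position 6: 'c' vs 'b' => differ
  Position 7: 'a' vs 'c' => differ
  Position 8: 'd' vs 'a' => differ
Total differences (Hamming distance): 7

7


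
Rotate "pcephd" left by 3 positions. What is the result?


Input: "pcephd", rotate left by 3
First 3 characters: "pce"
Remaining characters: "phd"
Concatenate remaining + first: "phd" + "pce" = "phdpce"

phdpce


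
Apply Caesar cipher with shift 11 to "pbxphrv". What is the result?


Caesar cipher: shift "pbxphrv" by 11
  'p' (pos 15) + 11 = pos 0 = 'a'
  'b' (pos 1) + 11 = pos 12 = 'm'
  'x' (pos 23) + 11 = pos 8 = 'i'
  'p' (pos 15) + 11 = pos 0 = 'a'
  'h' (pos 7) + 11 = pos 18 = 's'
  'r' (pos 17) + 11 = pos 2 = 'c'
  'v' (pos 21) + 11 = pos 6 = 'g'
Result: amiascg

amiascg
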